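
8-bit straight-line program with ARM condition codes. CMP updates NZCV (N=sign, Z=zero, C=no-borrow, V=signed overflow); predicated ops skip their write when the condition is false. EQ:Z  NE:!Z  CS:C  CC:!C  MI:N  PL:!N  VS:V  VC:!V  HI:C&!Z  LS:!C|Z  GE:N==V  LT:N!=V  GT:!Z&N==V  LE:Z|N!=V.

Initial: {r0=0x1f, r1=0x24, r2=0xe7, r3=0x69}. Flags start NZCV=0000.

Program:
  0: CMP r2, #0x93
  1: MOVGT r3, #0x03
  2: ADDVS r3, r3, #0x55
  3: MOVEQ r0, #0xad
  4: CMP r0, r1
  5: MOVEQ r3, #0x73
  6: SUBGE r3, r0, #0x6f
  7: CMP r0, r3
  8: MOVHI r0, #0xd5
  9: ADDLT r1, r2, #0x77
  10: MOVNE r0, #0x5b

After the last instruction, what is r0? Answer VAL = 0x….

0: ✓ CMP  NZCV=0010
1: ✓ MOVGT  r3←0x03
2: · ADDVS
3: · MOVEQ
4: ✓ CMP  NZCV=1000
5: · MOVEQ
6: · SUBGE
7: ✓ CMP  NZCV=0010
8: ✓ MOVHI  r0←0xd5
9: · ADDLT
10: ✓ MOVNE  r0←0x5b

VAL = 0x5b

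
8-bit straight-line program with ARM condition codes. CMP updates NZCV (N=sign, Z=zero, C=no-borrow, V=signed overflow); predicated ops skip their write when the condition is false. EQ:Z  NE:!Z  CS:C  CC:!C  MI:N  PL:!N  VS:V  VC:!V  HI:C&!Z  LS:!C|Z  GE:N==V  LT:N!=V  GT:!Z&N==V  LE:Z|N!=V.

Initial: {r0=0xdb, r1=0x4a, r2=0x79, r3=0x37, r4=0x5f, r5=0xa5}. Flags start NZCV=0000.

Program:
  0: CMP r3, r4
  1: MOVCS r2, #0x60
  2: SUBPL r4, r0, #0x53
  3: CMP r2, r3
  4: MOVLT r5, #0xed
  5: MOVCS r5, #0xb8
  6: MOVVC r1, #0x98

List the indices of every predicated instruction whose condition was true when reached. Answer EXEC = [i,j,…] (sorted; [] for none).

0: ✓ CMP  NZCV=1000
1: · MOVCS
2: · SUBPL
3: ✓ CMP  NZCV=0010
4: · MOVLT
5: ✓ MOVCS  r5←0xb8
6: ✓ MOVVC  r1←0x98

EXEC = [5,6]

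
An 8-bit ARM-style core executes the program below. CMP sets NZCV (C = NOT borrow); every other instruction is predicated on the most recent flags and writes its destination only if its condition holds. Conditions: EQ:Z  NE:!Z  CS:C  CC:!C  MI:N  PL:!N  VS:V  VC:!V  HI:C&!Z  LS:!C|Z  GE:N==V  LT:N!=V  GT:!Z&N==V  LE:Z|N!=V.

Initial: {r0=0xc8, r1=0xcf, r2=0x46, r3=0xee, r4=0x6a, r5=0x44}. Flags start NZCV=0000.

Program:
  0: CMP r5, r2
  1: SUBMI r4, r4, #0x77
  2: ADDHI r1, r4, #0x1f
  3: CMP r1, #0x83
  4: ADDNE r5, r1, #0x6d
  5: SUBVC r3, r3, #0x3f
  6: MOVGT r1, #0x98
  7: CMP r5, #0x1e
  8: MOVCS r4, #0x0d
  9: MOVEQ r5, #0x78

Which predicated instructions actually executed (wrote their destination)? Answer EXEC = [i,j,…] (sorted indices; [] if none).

[0] flags=1000 → (cmp)
[1] flags=1000 MI?T → r4=0xf3
[2] flags=1000 HI?F → skip
[3] flags=0010 → (cmp)
[4] flags=0010 NE?T → r5=0x3c
[5] flags=0010 VC?T → r3=0xaf
[6] flags=0010 GT?T → r1=0x98
[7] flags=0010 → (cmp)
[8] flags=0010 CS?T → r4=0x0d
[9] flags=0010 EQ?F → skip

EXEC = [1,4,5,6,8]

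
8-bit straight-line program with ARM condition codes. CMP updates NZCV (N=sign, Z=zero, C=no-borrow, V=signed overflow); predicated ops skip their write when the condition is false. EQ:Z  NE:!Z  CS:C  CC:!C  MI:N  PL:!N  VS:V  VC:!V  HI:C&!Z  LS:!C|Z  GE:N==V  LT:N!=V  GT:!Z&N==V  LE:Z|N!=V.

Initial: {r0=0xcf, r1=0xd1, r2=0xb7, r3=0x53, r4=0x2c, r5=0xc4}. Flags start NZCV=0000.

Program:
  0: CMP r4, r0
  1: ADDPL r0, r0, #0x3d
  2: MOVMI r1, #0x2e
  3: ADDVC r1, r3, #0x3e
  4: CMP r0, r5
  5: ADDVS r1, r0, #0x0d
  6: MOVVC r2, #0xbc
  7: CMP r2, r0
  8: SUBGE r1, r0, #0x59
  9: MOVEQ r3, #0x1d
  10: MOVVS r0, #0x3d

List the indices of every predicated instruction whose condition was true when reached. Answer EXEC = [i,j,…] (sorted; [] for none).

0: ✓ CMP  NZCV=0000
1: ✓ ADDPL  r0←0x0c
2: · MOVMI
3: ✓ ADDVC  r1←0x91
4: ✓ CMP  NZCV=0000
5: · ADDVS
6: ✓ MOVVC  r2←0xbc
7: ✓ CMP  NZCV=1010
8: · SUBGE
9: · MOVEQ
10: · MOVVS

EXEC = [1,3,6]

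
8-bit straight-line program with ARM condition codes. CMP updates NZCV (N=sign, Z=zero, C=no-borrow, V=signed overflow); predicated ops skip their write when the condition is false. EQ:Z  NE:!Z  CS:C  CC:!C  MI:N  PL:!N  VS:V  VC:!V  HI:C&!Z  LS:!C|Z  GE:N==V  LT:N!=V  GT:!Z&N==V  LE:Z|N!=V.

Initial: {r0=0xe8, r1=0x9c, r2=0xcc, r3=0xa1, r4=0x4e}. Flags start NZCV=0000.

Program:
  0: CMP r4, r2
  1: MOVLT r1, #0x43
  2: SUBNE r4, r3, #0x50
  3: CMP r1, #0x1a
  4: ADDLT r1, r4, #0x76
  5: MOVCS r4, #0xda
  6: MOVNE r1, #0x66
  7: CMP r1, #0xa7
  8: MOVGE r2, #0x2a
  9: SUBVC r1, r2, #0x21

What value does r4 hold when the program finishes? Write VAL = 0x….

0: ✓ CMP  NZCV=1001
1: · MOVLT
2: ✓ SUBNE  r4←0x51
3: ✓ CMP  NZCV=1010
4: ✓ ADDLT  r1←0xc7
5: ✓ MOVCS  r4←0xda
6: ✓ MOVNE  r1←0x66
7: ✓ CMP  NZCV=1001
8: ✓ MOVGE  r2←0x2a
9: · SUBVC

VAL = 0xda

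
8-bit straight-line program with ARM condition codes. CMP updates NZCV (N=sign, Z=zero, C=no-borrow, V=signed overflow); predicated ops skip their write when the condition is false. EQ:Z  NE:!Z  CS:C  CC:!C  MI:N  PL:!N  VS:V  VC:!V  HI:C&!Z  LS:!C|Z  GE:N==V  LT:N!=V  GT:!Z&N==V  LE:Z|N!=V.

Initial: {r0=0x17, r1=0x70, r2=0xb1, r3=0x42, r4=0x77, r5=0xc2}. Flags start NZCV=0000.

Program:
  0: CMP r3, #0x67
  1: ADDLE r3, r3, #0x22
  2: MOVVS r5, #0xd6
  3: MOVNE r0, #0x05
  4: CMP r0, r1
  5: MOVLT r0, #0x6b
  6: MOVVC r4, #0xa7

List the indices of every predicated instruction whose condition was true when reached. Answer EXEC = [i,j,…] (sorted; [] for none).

EXEC = [1,3,5,6]

0: ✓ CMP  NZCV=1000
1: ✓ ADDLE  r3←0x64
2: · MOVVS
3: ✓ MOVNE  r0←0x05
4: ✓ CMP  NZCV=1000
5: ✓ MOVLT  r0←0x6b
6: ✓ MOVVC  r4←0xa7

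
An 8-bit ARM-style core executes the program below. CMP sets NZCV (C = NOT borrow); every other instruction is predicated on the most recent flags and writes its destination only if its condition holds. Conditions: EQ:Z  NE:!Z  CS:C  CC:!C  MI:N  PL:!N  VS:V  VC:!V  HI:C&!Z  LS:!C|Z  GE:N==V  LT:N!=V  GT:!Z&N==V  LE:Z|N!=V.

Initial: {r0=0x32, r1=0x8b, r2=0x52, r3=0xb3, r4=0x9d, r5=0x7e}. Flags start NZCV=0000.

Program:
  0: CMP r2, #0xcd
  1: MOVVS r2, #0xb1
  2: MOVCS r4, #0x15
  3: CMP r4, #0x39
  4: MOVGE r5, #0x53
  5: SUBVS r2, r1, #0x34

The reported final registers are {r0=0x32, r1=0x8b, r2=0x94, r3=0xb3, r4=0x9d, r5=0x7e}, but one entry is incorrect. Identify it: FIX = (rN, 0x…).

FIX = (r2, 0x57)

0: ✓ CMP  NZCV=1001
1: ✓ MOVVS  r2←0xb1
2: · MOVCS
3: ✓ CMP  NZCV=0011
4: · MOVGE
5: ✓ SUBVS  r2←0x57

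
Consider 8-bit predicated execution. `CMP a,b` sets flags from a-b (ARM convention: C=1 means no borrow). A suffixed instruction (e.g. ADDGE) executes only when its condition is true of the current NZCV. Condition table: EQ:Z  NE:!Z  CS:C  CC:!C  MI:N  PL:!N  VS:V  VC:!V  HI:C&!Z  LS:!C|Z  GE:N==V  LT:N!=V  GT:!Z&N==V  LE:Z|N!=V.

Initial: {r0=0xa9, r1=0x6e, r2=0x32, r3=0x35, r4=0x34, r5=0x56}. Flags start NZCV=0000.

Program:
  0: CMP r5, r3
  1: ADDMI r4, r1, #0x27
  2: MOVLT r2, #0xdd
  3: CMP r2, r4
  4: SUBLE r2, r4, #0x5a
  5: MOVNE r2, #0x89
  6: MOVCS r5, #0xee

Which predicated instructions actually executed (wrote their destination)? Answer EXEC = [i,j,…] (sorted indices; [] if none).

EXEC = [4,5]

0: ✓ CMP  NZCV=0010
1: · ADDMI
2: · MOVLT
3: ✓ CMP  NZCV=1000
4: ✓ SUBLE  r2←0xda
5: ✓ MOVNE  r2←0x89
6: · MOVCS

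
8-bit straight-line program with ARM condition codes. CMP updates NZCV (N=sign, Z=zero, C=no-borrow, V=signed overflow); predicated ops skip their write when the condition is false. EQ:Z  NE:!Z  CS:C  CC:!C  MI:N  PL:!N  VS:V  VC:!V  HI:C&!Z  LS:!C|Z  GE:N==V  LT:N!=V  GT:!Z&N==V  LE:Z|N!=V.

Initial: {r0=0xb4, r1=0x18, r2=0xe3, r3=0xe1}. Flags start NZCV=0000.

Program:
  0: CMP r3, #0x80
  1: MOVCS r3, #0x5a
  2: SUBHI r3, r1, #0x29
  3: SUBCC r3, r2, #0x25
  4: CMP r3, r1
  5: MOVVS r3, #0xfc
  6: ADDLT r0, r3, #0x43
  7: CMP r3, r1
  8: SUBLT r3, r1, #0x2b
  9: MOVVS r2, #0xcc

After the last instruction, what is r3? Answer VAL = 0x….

[0] flags=0010 → (cmp)
[1] flags=0010 CS?T → r3=0x5a
[2] flags=0010 HI?T → r3=0xef
[3] flags=0010 CC?F → skip
[4] flags=1010 → (cmp)
[5] flags=1010 VS?F → skip
[6] flags=1010 LT?T → r0=0x32
[7] flags=1010 → (cmp)
[8] flags=1010 LT?T → r3=0xed
[9] flags=1010 VS?F → skip

VAL = 0xed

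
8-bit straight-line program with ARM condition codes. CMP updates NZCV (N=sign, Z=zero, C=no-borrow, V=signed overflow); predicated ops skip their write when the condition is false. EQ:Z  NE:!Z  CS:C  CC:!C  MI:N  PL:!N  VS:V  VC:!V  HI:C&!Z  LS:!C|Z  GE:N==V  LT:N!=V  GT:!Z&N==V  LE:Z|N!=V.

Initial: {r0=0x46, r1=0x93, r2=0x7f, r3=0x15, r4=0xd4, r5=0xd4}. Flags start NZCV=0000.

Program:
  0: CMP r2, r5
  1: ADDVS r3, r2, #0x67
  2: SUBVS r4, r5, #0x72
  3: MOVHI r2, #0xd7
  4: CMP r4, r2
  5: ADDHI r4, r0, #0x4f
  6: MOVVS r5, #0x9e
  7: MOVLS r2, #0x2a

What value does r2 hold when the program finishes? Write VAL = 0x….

[0] flags=1001 → (cmp)
[1] flags=1001 VS?T → r3=0xe6
[2] flags=1001 VS?T → r4=0x62
[3] flags=1001 HI?F → skip
[4] flags=1000 → (cmp)
[5] flags=1000 HI?F → skip
[6] flags=1000 VS?F → skip
[7] flags=1000 LS?T → r2=0x2a

VAL = 0x2a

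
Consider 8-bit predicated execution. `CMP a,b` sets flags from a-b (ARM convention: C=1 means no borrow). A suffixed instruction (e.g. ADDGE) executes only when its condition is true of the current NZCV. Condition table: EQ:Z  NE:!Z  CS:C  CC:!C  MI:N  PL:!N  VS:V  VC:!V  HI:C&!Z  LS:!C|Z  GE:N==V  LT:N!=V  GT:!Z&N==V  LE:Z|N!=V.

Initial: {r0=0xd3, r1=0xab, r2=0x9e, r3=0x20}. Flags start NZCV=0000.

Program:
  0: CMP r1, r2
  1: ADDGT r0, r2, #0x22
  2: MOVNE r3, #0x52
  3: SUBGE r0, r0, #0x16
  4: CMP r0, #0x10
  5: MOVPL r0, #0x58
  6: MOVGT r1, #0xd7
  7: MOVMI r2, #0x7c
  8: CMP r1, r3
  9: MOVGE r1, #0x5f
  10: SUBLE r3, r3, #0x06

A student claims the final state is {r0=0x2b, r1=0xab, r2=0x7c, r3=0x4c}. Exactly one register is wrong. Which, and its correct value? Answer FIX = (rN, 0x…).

0: ✓ CMP  NZCV=0010
1: ✓ ADDGT  r0←0xc0
2: ✓ MOVNE  r3←0x52
3: ✓ SUBGE  r0←0xaa
4: ✓ CMP  NZCV=1010
5: · MOVPL
6: · MOVGT
7: ✓ MOVMI  r2←0x7c
8: ✓ CMP  NZCV=0011
9: · MOVGE
10: ✓ SUBLE  r3←0x4c

FIX = (r0, 0xaa)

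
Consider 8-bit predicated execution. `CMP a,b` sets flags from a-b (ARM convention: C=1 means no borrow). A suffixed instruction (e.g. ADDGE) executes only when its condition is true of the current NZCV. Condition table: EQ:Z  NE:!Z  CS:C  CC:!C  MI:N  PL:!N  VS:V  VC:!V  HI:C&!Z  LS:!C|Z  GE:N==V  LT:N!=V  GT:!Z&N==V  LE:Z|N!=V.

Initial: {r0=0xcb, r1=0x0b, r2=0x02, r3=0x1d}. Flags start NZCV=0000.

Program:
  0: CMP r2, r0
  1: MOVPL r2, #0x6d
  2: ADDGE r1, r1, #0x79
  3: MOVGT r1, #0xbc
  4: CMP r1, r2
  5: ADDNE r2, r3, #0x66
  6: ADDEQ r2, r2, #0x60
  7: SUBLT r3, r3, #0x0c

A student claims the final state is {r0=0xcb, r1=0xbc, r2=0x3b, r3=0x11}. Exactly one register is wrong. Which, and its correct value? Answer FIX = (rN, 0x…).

FIX = (r2, 0x83)

0: ✓ CMP  NZCV=0000
1: ✓ MOVPL  r2←0x6d
2: ✓ ADDGE  r1←0x84
3: ✓ MOVGT  r1←0xbc
4: ✓ CMP  NZCV=0011
5: ✓ ADDNE  r2←0x83
6: · ADDEQ
7: ✓ SUBLT  r3←0x11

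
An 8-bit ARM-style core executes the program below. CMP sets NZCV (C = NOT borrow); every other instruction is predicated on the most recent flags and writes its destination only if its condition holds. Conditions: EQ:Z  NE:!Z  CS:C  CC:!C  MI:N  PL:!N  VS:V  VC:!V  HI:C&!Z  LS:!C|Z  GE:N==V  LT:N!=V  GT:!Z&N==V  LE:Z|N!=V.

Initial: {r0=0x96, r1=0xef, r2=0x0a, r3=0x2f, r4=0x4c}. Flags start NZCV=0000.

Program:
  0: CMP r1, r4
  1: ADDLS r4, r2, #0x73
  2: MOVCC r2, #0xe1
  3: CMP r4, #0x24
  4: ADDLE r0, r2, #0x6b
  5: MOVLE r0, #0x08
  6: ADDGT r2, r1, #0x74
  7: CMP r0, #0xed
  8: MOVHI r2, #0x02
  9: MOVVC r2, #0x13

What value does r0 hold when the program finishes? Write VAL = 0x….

VAL = 0x96

0: ✓ CMP  NZCV=1010
1: · ADDLS
2: · MOVCC
3: ✓ CMP  NZCV=0010
4: · ADDLE
5: · MOVLE
6: ✓ ADDGT  r2←0x63
7: ✓ CMP  NZCV=1000
8: · MOVHI
9: ✓ MOVVC  r2←0x13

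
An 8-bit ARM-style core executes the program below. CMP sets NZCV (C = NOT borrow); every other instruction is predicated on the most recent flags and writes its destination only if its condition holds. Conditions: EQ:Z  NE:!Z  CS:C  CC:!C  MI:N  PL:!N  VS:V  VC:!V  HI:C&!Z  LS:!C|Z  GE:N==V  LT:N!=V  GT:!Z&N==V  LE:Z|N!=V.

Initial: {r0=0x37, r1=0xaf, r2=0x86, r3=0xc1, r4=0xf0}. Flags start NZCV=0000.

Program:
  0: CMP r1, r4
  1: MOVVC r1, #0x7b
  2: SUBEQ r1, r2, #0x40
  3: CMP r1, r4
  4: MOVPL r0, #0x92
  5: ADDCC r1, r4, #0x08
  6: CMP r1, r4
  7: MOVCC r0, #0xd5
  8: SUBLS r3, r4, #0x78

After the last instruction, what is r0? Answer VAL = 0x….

VAL = 0x37

[0] flags=1000 → (cmp)
[1] flags=1000 VC?T → r1=0x7b
[2] flags=1000 EQ?F → skip
[3] flags=1001 → (cmp)
[4] flags=1001 PL?F → skip
[5] flags=1001 CC?T → r1=0xf8
[6] flags=0010 → (cmp)
[7] flags=0010 CC?F → skip
[8] flags=0010 LS?F → skip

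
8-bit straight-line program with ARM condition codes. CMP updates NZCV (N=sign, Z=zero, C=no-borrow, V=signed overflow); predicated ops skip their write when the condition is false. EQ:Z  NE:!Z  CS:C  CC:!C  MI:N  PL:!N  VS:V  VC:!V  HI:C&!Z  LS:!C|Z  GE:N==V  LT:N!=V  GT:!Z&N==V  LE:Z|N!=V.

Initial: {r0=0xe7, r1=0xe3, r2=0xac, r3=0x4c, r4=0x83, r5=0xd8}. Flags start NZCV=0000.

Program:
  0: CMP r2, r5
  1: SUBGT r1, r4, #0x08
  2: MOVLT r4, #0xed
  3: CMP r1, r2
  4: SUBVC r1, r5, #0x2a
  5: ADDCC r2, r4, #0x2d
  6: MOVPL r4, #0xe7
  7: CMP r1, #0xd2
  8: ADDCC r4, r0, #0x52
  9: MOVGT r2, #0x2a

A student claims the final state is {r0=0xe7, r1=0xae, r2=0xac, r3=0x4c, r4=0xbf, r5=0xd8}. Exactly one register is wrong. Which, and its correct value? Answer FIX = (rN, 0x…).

FIX = (r4, 0x39)

0: ✓ CMP  NZCV=1000
1: · SUBGT
2: ✓ MOVLT  r4←0xed
3: ✓ CMP  NZCV=0010
4: ✓ SUBVC  r1←0xae
5: · ADDCC
6: ✓ MOVPL  r4←0xe7
7: ✓ CMP  NZCV=1000
8: ✓ ADDCC  r4←0x39
9: · MOVGT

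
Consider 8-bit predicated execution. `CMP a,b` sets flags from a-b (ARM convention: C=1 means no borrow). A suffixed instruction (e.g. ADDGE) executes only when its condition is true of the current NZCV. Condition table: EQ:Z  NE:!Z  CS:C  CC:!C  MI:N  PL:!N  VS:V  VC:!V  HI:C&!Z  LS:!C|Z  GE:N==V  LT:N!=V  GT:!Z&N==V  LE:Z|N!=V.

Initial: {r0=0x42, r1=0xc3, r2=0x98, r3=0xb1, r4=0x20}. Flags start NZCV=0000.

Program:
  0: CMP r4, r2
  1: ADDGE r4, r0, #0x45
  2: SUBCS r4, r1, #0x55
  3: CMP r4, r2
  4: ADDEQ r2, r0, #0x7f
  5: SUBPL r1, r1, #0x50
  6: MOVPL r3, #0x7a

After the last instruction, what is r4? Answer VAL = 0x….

0: ✓ CMP  NZCV=1001
1: ✓ ADDGE  r4←0x87
2: · SUBCS
3: ✓ CMP  NZCV=1000
4: · ADDEQ
5: · SUBPL
6: · MOVPL

VAL = 0x87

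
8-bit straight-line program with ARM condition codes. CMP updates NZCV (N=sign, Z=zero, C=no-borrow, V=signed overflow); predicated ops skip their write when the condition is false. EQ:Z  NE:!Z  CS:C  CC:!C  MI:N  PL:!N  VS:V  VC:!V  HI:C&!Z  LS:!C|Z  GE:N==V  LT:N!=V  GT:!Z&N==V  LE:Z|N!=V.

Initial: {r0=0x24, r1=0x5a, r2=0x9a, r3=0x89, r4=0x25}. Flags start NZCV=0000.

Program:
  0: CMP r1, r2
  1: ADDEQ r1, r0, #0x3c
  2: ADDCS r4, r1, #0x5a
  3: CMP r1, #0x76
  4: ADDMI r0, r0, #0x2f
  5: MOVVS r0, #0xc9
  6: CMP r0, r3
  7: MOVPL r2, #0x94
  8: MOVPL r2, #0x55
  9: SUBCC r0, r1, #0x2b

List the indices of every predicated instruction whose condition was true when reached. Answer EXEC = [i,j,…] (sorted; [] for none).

EXEC = [4,9]

[0] flags=1001 → (cmp)
[1] flags=1001 EQ?F → skip
[2] flags=1001 CS?F → skip
[3] flags=1000 → (cmp)
[4] flags=1000 MI?T → r0=0x53
[5] flags=1000 VS?F → skip
[6] flags=1001 → (cmp)
[7] flags=1001 PL?F → skip
[8] flags=1001 PL?F → skip
[9] flags=1001 CC?T → r0=0x2f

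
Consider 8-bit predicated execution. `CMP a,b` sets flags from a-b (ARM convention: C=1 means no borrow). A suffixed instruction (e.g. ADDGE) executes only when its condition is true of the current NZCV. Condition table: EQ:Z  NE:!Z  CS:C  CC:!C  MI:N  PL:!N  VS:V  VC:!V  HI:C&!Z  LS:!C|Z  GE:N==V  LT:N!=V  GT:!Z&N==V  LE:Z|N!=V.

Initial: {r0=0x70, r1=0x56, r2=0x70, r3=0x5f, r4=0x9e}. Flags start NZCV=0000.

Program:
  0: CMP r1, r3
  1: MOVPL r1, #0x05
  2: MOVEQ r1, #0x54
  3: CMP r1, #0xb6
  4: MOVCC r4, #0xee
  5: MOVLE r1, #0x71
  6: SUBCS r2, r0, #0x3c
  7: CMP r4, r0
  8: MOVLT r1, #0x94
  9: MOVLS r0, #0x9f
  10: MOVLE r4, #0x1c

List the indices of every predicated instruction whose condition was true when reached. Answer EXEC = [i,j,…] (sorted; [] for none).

EXEC = [4,8,10]

[0] flags=1000 → (cmp)
[1] flags=1000 PL?F → skip
[2] flags=1000 EQ?F → skip
[3] flags=1001 → (cmp)
[4] flags=1001 CC?T → r4=0xee
[5] flags=1001 LE?F → skip
[6] flags=1001 CS?F → skip
[7] flags=0011 → (cmp)
[8] flags=0011 LT?T → r1=0x94
[9] flags=0011 LS?F → skip
[10] flags=0011 LE?T → r4=0x1c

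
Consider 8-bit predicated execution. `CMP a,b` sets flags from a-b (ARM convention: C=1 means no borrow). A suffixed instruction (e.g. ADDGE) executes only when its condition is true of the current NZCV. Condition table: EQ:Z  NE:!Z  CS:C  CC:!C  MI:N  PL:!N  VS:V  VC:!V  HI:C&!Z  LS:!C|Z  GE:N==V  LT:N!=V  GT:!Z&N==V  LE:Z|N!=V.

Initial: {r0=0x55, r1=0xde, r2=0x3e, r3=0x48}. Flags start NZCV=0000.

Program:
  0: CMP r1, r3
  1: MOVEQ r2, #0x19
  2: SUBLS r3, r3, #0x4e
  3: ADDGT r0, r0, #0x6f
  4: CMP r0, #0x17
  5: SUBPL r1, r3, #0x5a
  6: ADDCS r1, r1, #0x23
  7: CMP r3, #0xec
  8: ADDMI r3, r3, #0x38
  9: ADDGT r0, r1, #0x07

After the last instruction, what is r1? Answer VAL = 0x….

VAL = 0x11

0: ✓ CMP  NZCV=1010
1: · MOVEQ
2: · SUBLS
3: · ADDGT
4: ✓ CMP  NZCV=0010
5: ✓ SUBPL  r1←0xee
6: ✓ ADDCS  r1←0x11
7: ✓ CMP  NZCV=0000
8: · ADDMI
9: ✓ ADDGT  r0←0x18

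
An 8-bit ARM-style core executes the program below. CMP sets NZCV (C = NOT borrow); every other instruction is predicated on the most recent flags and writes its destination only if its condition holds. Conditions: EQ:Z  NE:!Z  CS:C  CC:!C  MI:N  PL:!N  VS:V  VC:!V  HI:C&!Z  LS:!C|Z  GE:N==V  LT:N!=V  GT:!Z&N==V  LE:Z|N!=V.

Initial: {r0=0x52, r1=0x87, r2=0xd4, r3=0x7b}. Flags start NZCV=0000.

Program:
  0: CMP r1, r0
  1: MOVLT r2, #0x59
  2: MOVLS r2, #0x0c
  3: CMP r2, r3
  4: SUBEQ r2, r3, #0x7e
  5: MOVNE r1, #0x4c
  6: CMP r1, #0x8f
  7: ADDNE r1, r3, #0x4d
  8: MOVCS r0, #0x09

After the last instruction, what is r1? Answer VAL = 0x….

[0] flags=0011 → (cmp)
[1] flags=0011 LT?T → r2=0x59
[2] flags=0011 LS?F → skip
[3] flags=1000 → (cmp)
[4] flags=1000 EQ?F → skip
[5] flags=1000 NE?T → r1=0x4c
[6] flags=1001 → (cmp)
[7] flags=1001 NE?T → r1=0xc8
[8] flags=1001 CS?F → skip

VAL = 0xc8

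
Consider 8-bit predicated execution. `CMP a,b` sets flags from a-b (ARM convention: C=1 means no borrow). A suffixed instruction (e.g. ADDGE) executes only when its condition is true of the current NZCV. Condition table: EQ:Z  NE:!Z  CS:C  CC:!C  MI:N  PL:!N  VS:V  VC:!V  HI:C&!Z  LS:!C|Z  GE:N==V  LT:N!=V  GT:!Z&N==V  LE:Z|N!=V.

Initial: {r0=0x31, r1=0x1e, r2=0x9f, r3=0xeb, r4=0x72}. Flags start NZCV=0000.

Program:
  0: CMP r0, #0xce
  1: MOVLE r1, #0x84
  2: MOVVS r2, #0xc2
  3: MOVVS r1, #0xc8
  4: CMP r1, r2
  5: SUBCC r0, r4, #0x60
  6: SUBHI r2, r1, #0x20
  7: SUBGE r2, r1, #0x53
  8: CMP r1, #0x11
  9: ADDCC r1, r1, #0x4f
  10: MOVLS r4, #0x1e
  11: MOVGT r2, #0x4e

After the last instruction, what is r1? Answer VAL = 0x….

VAL = 0x1e

0: ✓ CMP  NZCV=0000
1: · MOVLE
2: · MOVVS
3: · MOVVS
4: ✓ CMP  NZCV=0000
5: ✓ SUBCC  r0←0x12
6: · SUBHI
7: ✓ SUBGE  r2←0xcb
8: ✓ CMP  NZCV=0010
9: · ADDCC
10: · MOVLS
11: ✓ MOVGT  r2←0x4e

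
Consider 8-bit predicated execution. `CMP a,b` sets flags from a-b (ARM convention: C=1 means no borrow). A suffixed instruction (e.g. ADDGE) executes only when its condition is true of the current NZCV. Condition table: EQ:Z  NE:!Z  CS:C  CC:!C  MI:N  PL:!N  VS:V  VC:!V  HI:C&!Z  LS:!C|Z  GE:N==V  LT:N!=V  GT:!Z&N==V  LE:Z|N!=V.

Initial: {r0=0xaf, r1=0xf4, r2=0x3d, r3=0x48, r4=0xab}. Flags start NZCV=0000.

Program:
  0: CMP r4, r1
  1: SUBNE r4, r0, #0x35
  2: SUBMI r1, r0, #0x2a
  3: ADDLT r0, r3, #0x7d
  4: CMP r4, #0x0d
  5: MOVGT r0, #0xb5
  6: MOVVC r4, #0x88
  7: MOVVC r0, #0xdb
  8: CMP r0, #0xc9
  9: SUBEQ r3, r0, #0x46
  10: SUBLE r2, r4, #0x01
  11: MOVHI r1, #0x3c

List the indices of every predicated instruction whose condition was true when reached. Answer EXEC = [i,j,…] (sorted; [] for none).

EXEC = [1,2,3,5,6,7,11]

0: ✓ CMP  NZCV=1000
1: ✓ SUBNE  r4←0x7a
2: ✓ SUBMI  r1←0x85
3: ✓ ADDLT  r0←0xc5
4: ✓ CMP  NZCV=0010
5: ✓ MOVGT  r0←0xb5
6: ✓ MOVVC  r4←0x88
7: ✓ MOVVC  r0←0xdb
8: ✓ CMP  NZCV=0010
9: · SUBEQ
10: · SUBLE
11: ✓ MOVHI  r1←0x3c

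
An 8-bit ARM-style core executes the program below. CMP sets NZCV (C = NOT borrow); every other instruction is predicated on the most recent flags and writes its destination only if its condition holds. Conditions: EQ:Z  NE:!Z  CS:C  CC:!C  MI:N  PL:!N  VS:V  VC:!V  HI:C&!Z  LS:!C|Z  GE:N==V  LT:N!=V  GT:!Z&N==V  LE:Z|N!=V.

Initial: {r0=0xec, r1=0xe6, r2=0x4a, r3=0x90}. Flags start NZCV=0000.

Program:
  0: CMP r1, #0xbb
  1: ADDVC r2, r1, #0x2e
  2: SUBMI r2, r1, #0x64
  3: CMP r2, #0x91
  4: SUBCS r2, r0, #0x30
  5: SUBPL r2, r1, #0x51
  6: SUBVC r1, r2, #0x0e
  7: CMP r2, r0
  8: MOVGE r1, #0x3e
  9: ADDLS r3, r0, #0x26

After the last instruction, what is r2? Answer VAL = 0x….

VAL = 0x14

[0] flags=0010 → (cmp)
[1] flags=0010 VC?T → r2=0x14
[2] flags=0010 MI?F → skip
[3] flags=1001 → (cmp)
[4] flags=1001 CS?F → skip
[5] flags=1001 PL?F → skip
[6] flags=1001 VC?F → skip
[7] flags=0000 → (cmp)
[8] flags=0000 GE?T → r1=0x3e
[9] flags=0000 LS?T → r3=0x12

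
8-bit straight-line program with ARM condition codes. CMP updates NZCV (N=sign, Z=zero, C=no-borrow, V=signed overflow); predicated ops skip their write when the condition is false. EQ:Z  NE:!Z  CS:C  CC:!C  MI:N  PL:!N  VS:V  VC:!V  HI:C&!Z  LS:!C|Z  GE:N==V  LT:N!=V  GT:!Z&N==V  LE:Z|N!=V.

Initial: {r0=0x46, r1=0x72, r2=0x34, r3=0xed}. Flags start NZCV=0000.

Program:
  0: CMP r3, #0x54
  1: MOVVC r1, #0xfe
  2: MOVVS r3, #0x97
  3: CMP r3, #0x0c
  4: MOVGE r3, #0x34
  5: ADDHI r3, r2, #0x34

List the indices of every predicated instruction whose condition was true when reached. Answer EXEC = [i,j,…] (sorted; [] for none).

EXEC = [1,5]

[0] flags=1010 → (cmp)
[1] flags=1010 VC?T → r1=0xfe
[2] flags=1010 VS?F → skip
[3] flags=1010 → (cmp)
[4] flags=1010 GE?F → skip
[5] flags=1010 HI?T → r3=0x68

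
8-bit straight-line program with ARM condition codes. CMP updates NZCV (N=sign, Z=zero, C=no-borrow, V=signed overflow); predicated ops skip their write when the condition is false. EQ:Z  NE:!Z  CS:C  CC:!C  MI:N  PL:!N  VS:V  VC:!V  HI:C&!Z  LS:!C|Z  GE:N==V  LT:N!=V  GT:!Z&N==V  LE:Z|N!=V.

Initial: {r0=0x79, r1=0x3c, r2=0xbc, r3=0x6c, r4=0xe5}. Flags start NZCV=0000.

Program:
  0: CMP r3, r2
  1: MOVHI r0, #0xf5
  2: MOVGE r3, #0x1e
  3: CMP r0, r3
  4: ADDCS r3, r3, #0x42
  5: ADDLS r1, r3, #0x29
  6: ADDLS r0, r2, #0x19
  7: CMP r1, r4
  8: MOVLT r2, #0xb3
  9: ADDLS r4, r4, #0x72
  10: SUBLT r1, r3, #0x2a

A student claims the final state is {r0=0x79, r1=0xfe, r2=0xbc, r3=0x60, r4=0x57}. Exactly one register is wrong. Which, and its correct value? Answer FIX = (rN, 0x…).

FIX = (r1, 0x3c)

[0] flags=1001 → (cmp)
[1] flags=1001 HI?F → skip
[2] flags=1001 GE?T → r3=0x1e
[3] flags=0010 → (cmp)
[4] flags=0010 CS?T → r3=0x60
[5] flags=0010 LS?F → skip
[6] flags=0010 LS?F → skip
[7] flags=0000 → (cmp)
[8] flags=0000 LT?F → skip
[9] flags=0000 LS?T → r4=0x57
[10] flags=0000 LT?F → skip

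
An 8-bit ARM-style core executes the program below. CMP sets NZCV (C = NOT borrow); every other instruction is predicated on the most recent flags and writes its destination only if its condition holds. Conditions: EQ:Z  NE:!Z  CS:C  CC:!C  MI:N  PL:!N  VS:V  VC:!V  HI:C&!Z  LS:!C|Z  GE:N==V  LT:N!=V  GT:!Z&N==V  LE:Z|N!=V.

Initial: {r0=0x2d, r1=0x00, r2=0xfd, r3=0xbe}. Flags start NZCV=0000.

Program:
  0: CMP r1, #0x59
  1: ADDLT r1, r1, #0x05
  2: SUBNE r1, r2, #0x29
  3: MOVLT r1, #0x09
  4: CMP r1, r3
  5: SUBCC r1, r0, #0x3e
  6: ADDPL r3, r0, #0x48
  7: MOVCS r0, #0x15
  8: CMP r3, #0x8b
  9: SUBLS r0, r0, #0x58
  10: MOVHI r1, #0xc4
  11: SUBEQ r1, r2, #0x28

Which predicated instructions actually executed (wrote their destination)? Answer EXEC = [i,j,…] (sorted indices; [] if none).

[0] flags=1000 → (cmp)
[1] flags=1000 LT?T → r1=0x05
[2] flags=1000 NE?T → r1=0xd4
[3] flags=1000 LT?T → r1=0x09
[4] flags=0000 → (cmp)
[5] flags=0000 CC?T → r1=0xef
[6] flags=0000 PL?T → r3=0x75
[7] flags=0000 CS?F → skip
[8] flags=1001 → (cmp)
[9] flags=1001 LS?T → r0=0xd5
[10] flags=1001 HI?F → skip
[11] flags=1001 EQ?F → skip

EXEC = [1,2,3,5,6,9]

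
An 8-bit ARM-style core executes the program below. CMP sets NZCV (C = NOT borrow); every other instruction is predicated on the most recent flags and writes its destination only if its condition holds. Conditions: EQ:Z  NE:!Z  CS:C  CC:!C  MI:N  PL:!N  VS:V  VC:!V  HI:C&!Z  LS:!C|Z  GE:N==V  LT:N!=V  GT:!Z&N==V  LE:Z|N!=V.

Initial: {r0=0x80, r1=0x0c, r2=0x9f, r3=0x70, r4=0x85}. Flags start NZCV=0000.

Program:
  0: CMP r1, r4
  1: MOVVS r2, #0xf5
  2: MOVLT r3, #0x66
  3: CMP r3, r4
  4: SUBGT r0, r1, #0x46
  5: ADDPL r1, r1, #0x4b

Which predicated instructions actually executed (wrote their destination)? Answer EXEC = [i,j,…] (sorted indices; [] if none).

[0] flags=1001 → (cmp)
[1] flags=1001 VS?T → r2=0xf5
[2] flags=1001 LT?F → skip
[3] flags=1001 → (cmp)
[4] flags=1001 GT?T → r0=0xc6
[5] flags=1001 PL?F → skip

EXEC = [1,4]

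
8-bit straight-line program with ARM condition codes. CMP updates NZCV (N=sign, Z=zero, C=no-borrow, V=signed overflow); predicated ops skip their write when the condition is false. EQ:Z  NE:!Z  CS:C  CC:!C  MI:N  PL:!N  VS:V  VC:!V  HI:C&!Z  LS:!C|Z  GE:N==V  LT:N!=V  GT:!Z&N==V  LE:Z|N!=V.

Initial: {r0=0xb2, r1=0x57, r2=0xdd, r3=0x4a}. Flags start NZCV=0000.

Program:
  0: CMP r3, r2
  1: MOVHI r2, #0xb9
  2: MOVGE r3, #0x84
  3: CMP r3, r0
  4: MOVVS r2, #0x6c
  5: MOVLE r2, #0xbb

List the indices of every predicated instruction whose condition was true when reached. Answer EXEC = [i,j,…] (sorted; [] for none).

EXEC = [2,5]

0: ✓ CMP  NZCV=0000
1: · MOVHI
2: ✓ MOVGE  r3←0x84
3: ✓ CMP  NZCV=1000
4: · MOVVS
5: ✓ MOVLE  r2←0xbb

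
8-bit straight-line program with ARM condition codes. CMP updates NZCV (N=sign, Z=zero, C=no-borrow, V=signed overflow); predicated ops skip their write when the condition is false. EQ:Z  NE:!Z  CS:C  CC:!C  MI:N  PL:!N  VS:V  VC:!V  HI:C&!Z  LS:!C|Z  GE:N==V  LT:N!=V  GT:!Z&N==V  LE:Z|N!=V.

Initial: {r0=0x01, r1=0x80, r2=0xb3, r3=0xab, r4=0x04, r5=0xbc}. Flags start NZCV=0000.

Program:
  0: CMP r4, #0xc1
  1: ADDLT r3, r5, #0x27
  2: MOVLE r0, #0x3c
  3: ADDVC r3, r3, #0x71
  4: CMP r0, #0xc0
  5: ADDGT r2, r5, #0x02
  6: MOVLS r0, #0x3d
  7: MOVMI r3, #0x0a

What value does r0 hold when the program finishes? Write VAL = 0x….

VAL = 0x3d

[0] flags=0000 → (cmp)
[1] flags=0000 LT?F → skip
[2] flags=0000 LE?F → skip
[3] flags=0000 VC?T → r3=0x1c
[4] flags=0000 → (cmp)
[5] flags=0000 GT?T → r2=0xbe
[6] flags=0000 LS?T → r0=0x3d
[7] flags=0000 MI?F → skip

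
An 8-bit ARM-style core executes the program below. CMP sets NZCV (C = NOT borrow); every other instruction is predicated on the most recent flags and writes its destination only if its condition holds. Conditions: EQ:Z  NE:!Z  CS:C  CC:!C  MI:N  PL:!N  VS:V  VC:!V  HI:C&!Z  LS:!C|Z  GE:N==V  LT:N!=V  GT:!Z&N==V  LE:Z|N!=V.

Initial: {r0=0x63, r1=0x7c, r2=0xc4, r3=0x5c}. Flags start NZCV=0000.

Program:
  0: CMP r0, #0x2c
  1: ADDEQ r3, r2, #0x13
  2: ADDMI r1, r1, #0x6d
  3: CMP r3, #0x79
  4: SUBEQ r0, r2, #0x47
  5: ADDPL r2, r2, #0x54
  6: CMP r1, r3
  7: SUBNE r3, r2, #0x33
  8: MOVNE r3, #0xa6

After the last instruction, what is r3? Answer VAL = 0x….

VAL = 0xa6

0: ✓ CMP  NZCV=0010
1: · ADDEQ
2: · ADDMI
3: ✓ CMP  NZCV=1000
4: · SUBEQ
5: · ADDPL
6: ✓ CMP  NZCV=0010
7: ✓ SUBNE  r3←0x91
8: ✓ MOVNE  r3←0xa6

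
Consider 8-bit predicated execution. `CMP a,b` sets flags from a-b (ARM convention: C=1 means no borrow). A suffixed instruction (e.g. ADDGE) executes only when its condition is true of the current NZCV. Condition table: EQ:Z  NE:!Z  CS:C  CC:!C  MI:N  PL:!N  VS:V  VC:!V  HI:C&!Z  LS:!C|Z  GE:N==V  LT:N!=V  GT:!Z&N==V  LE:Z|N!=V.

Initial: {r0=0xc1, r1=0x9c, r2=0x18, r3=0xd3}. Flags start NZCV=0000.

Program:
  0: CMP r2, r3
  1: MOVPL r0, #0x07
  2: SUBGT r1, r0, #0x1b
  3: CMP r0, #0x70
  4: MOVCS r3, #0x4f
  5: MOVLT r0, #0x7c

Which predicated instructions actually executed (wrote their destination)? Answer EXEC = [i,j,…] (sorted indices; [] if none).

0: ✓ CMP  NZCV=0000
1: ✓ MOVPL  r0←0x07
2: ✓ SUBGT  r1←0xec
3: ✓ CMP  NZCV=1000
4: · MOVCS
5: ✓ MOVLT  r0←0x7c

EXEC = [1,2,5]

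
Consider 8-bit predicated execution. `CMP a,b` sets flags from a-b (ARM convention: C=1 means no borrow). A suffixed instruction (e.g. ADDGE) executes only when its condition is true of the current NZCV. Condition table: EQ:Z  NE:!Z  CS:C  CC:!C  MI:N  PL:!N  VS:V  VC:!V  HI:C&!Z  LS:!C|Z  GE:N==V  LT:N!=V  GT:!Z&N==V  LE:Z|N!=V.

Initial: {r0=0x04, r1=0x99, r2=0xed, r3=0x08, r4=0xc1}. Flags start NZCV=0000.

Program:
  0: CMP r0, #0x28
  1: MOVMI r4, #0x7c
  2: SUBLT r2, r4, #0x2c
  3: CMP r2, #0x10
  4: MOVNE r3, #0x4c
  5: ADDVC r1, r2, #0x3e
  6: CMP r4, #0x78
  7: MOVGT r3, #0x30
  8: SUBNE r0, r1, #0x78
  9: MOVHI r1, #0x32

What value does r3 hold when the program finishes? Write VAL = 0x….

0: ✓ CMP  NZCV=1000
1: ✓ MOVMI  r4←0x7c
2: ✓ SUBLT  r2←0x50
3: ✓ CMP  NZCV=0010
4: ✓ MOVNE  r3←0x4c
5: ✓ ADDVC  r1←0x8e
6: ✓ CMP  NZCV=0010
7: ✓ MOVGT  r3←0x30
8: ✓ SUBNE  r0←0x16
9: ✓ MOVHI  r1←0x32

VAL = 0x30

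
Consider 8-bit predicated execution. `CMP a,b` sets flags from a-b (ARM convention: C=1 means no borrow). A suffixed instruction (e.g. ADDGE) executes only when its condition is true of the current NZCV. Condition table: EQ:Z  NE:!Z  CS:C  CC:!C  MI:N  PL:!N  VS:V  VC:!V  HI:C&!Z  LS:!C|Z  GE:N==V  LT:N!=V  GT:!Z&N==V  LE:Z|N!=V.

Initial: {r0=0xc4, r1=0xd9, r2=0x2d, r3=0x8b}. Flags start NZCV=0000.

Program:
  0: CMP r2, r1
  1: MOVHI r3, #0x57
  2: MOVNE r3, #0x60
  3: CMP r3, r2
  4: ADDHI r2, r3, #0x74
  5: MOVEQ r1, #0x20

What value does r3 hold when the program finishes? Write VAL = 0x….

[0] flags=0000 → (cmp)
[1] flags=0000 HI?F → skip
[2] flags=0000 NE?T → r3=0x60
[3] flags=0010 → (cmp)
[4] flags=0010 HI?T → r2=0xd4
[5] flags=0010 EQ?F → skip

VAL = 0x60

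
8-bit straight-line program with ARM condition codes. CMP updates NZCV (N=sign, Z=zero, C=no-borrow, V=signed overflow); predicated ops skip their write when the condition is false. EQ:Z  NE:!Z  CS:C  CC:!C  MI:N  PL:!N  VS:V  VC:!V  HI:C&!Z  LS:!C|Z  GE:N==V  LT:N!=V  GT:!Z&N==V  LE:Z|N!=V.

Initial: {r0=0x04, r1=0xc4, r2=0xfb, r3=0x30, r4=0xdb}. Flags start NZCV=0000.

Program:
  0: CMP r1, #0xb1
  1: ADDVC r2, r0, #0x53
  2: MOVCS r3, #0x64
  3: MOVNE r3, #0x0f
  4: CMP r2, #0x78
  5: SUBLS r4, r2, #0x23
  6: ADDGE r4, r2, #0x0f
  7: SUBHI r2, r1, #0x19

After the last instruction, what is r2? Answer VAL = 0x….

0: ✓ CMP  NZCV=0010
1: ✓ ADDVC  r2←0x57
2: ✓ MOVCS  r3←0x64
3: ✓ MOVNE  r3←0x0f
4: ✓ CMP  NZCV=1000
5: ✓ SUBLS  r4←0x34
6: · ADDGE
7: · SUBHI

VAL = 0x57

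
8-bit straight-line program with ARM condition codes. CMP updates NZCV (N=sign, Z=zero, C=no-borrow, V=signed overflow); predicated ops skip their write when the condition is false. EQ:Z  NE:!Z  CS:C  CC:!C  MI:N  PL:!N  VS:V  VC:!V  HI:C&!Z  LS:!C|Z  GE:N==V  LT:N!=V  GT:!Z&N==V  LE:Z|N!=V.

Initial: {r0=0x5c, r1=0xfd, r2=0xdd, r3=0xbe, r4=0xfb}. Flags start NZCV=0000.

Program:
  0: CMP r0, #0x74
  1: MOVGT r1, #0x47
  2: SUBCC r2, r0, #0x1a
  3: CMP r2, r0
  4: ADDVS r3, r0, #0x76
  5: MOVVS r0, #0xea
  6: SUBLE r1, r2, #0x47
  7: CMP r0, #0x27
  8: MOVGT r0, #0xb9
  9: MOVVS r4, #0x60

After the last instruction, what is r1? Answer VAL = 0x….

[0] flags=1000 → (cmp)
[1] flags=1000 GT?F → skip
[2] flags=1000 CC?T → r2=0x42
[3] flags=1000 → (cmp)
[4] flags=1000 VS?F → skip
[5] flags=1000 VS?F → skip
[6] flags=1000 LE?T → r1=0xfb
[7] flags=0010 → (cmp)
[8] flags=0010 GT?T → r0=0xb9
[9] flags=0010 VS?F → skip

VAL = 0xfb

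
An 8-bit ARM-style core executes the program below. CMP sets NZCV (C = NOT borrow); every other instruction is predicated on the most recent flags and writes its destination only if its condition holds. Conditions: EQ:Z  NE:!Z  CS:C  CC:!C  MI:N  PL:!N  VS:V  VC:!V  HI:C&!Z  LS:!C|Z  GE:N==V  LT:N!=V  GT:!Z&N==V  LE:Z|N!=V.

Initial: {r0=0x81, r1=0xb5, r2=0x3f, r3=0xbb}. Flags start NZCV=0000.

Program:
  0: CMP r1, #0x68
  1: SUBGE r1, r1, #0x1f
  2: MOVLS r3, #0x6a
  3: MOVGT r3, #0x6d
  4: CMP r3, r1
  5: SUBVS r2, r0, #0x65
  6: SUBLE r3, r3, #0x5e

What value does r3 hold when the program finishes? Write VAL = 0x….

0: ✓ CMP  NZCV=0011
1: · SUBGE
2: · MOVLS
3: · MOVGT
4: ✓ CMP  NZCV=0010
5: · SUBVS
6: · SUBLE

VAL = 0xbb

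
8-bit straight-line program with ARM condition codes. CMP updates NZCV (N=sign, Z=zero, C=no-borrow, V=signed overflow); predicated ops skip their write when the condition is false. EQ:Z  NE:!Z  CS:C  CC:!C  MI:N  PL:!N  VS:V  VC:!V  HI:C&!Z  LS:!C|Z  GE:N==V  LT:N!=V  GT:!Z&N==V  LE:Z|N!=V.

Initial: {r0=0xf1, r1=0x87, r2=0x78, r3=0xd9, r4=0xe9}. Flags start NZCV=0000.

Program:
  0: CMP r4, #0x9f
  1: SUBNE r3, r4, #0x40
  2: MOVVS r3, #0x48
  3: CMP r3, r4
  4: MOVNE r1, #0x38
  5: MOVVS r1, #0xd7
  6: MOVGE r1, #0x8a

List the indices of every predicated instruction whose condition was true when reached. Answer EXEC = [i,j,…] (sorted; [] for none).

[0] flags=0010 → (cmp)
[1] flags=0010 NE?T → r3=0xa9
[2] flags=0010 VS?F → skip
[3] flags=1000 → (cmp)
[4] flags=1000 NE?T → r1=0x38
[5] flags=1000 VS?F → skip
[6] flags=1000 GE?F → skip

EXEC = [1,4]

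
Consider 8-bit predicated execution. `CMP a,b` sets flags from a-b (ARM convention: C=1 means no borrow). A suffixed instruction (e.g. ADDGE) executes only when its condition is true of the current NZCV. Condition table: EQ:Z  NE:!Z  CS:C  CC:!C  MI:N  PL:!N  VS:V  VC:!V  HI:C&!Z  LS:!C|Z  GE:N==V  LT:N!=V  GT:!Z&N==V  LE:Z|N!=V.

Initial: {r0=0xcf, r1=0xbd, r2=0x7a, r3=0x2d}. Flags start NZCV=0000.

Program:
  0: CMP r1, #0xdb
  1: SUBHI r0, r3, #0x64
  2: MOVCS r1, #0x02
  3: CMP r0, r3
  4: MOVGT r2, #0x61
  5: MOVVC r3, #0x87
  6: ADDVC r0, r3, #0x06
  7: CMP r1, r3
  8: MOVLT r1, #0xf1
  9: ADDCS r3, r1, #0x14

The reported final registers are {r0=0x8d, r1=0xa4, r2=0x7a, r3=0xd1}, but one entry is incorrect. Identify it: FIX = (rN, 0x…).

[0] flags=1000 → (cmp)
[1] flags=1000 HI?F → skip
[2] flags=1000 CS?F → skip
[3] flags=1010 → (cmp)
[4] flags=1010 GT?F → skip
[5] flags=1010 VC?T → r3=0x87
[6] flags=1010 VC?T → r0=0x8d
[7] flags=0010 → (cmp)
[8] flags=0010 LT?F → skip
[9] flags=0010 CS?T → r3=0xd1

FIX = (r1, 0xbd)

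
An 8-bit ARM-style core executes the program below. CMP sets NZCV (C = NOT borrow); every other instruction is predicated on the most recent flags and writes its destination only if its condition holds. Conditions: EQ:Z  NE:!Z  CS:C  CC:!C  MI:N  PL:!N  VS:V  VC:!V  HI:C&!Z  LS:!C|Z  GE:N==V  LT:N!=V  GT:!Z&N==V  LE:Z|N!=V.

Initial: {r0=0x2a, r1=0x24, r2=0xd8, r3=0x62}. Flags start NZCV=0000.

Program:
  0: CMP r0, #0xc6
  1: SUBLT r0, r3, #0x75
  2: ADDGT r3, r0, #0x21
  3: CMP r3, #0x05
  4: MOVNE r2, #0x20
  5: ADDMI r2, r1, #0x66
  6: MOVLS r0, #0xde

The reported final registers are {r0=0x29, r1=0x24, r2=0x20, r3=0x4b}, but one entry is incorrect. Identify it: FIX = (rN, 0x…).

0: ✓ CMP  NZCV=0000
1: · SUBLT
2: ✓ ADDGT  r3←0x4b
3: ✓ CMP  NZCV=0010
4: ✓ MOVNE  r2←0x20
5: · ADDMI
6: · MOVLS

FIX = (r0, 0x2a)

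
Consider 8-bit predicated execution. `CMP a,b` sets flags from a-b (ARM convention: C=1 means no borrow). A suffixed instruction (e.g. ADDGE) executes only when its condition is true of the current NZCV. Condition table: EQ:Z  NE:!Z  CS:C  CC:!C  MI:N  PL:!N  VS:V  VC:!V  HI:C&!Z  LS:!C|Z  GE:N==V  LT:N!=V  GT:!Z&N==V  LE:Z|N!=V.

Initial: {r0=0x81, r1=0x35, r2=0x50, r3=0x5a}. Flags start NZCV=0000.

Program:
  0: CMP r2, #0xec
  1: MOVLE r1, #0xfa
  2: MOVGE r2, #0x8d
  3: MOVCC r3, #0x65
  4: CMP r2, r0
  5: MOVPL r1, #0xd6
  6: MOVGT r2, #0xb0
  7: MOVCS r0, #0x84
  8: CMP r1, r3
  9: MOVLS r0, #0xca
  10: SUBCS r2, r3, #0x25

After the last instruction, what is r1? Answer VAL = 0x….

VAL = 0xd6

[0] flags=0000 → (cmp)
[1] flags=0000 LE?F → skip
[2] flags=0000 GE?T → r2=0x8d
[3] flags=0000 CC?T → r3=0x65
[4] flags=0010 → (cmp)
[5] flags=0010 PL?T → r1=0xd6
[6] flags=0010 GT?T → r2=0xb0
[7] flags=0010 CS?T → r0=0x84
[8] flags=0011 → (cmp)
[9] flags=0011 LS?F → skip
[10] flags=0011 CS?T → r2=0x40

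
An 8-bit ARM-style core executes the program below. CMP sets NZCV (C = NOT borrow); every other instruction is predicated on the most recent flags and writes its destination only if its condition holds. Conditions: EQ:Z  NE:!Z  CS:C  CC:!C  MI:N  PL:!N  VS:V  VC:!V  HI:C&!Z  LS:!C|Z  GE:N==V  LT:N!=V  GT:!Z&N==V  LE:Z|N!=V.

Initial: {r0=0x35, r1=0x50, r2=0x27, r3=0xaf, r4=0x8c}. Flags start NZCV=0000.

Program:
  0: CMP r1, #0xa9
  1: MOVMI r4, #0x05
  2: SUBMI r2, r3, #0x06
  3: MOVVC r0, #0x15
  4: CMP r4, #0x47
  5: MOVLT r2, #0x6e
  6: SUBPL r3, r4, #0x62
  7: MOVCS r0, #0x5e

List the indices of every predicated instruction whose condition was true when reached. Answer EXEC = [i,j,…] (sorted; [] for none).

[0] flags=1001 → (cmp)
[1] flags=1001 MI?T → r4=0x05
[2] flags=1001 MI?T → r2=0xa9
[3] flags=1001 VC?F → skip
[4] flags=1000 → (cmp)
[5] flags=1000 LT?T → r2=0x6e
[6] flags=1000 PL?F → skip
[7] flags=1000 CS?F → skip

EXEC = [1,2,5]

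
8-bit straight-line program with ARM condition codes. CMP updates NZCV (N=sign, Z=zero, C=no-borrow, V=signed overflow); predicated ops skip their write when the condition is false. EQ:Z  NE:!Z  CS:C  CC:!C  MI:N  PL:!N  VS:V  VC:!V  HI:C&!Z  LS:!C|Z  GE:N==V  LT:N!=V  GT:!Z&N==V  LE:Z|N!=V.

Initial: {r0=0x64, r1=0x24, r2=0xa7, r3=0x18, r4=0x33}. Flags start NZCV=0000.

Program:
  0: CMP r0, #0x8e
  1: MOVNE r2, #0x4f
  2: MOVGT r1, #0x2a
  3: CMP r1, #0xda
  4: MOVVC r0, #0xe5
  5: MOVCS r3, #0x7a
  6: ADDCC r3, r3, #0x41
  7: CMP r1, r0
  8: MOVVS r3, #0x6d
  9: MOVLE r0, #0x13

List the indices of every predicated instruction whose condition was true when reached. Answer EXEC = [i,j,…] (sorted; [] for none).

EXEC = [1,2,4,6]

0: ✓ CMP  NZCV=1001
1: ✓ MOVNE  r2←0x4f
2: ✓ MOVGT  r1←0x2a
3: ✓ CMP  NZCV=0000
4: ✓ MOVVC  r0←0xe5
5: · MOVCS
6: ✓ ADDCC  r3←0x59
7: ✓ CMP  NZCV=0000
8: · MOVVS
9: · MOVLE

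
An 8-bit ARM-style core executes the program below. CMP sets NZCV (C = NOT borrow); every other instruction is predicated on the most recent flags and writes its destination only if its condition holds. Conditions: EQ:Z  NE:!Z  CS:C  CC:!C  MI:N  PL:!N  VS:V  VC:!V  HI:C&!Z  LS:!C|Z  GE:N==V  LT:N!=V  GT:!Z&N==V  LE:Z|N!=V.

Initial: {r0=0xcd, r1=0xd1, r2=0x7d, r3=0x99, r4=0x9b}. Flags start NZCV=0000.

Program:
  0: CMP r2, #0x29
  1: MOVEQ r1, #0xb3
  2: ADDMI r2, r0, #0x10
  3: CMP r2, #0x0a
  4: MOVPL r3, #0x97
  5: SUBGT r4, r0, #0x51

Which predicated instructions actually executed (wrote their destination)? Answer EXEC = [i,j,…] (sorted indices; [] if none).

EXEC = [4,5]

0: ✓ CMP  NZCV=0010
1: · MOVEQ
2: · ADDMI
3: ✓ CMP  NZCV=0010
4: ✓ MOVPL  r3←0x97
5: ✓ SUBGT  r4←0x7c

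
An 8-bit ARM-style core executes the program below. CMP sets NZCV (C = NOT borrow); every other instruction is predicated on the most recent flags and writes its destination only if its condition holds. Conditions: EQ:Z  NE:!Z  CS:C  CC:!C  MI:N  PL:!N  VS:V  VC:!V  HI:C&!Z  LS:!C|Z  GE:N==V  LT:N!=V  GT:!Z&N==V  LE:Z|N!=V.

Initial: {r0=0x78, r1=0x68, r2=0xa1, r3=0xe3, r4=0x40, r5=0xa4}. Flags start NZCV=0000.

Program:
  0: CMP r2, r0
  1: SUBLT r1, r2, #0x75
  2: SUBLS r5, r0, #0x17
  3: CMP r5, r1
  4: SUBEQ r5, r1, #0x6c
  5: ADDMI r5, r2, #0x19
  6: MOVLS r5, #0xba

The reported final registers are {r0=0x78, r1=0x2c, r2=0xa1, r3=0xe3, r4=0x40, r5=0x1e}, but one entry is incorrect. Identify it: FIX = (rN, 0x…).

0: ✓ CMP  NZCV=0011
1: ✓ SUBLT  r1←0x2c
2: · SUBLS
3: ✓ CMP  NZCV=0011
4: · SUBEQ
5: · ADDMI
6: · MOVLS

FIX = (r5, 0xa4)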